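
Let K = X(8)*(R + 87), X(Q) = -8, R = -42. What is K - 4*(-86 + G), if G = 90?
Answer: -376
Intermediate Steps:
K = -360 (K = -8*(-42 + 87) = -8*45 = -360)
K - 4*(-86 + G) = -360 - 4*(-86 + 90) = -360 - 4*4 = -360 - 16 = -376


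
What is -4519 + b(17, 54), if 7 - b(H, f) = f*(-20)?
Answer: -3432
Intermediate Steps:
b(H, f) = 7 + 20*f (b(H, f) = 7 - f*(-20) = 7 - (-20)*f = 7 + 20*f)
-4519 + b(17, 54) = -4519 + (7 + 20*54) = -4519 + (7 + 1080) = -4519 + 1087 = -3432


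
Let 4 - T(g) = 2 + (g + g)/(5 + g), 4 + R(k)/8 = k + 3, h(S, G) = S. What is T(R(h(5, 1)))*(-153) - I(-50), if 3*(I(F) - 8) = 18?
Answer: -2048/37 ≈ -55.351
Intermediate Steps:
R(k) = -8 + 8*k (R(k) = -32 + 8*(k + 3) = -32 + 8*(3 + k) = -32 + (24 + 8*k) = -8 + 8*k)
I(F) = 14 (I(F) = 8 + (⅓)*18 = 8 + 6 = 14)
T(g) = 2 - 2*g/(5 + g) (T(g) = 4 - (2 + (g + g)/(5 + g)) = 4 - (2 + (2*g)/(5 + g)) = 4 - (2 + 2*g/(5 + g)) = 4 + (-2 - 2*g/(5 + g)) = 2 - 2*g/(5 + g))
T(R(h(5, 1)))*(-153) - I(-50) = (10/(5 + (-8 + 8*5)))*(-153) - 1*14 = (10/(5 + (-8 + 40)))*(-153) - 14 = (10/(5 + 32))*(-153) - 14 = (10/37)*(-153) - 14 = -1530/37 - 14 = -2048/37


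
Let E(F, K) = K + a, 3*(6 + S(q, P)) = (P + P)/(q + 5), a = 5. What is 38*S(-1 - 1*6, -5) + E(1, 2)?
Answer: -473/3 ≈ -157.67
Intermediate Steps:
S(q, P) = -6 + 2*P/(3*(5 + q)) (S(q, P) = -6 + ((P + P)/(q + 5))/3 = -6 + ((2*P)/(5 + q))/3 = -6 + (2*P/(5 + q))/3 = -6 + 2*P/(3*(5 + q)))
E(F, K) = 5 + K (E(F, K) = K + 5 = 5 + K)
38*S(-1 - 1*6, -5) + E(1, 2) = 38*(2*(-45 - 5 - 9*(-1 - 1*6))/(3*(5 + (-1 - 1*6)))) + (5 + 2) = 38*(2*(-45 - 5 - 9*(-1 - 6))/(3*(5 + (-1 - 6)))) + 7 = 38*(2*(-45 - 5 - 9*(-7))/(3*(5 - 7))) + 7 = 38*((⅔)*(-45 - 5 + 63)/(-2)) + 7 = 38*((⅔)*(-½)*13) + 7 = 38*(-13/3) + 7 = -494/3 + 7 = -473/3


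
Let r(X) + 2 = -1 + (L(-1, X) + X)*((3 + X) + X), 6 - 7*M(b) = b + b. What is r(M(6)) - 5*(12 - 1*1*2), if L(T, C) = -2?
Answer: -2777/49 ≈ -56.673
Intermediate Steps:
M(b) = 6/7 - 2*b/7 (M(b) = 6/7 - (b + b)/7 = 6/7 - 2*b/7)
r(X) = -3 + (-2 + X)*(3 + 2*X) (r(X) = -2 + (-1 + (-2 + X)*((3 + X) + X)) = -2 + (-1 + (-2 + X)*(3 + 2*X)) = -3 + (-2 + X)*(3 + 2*X))
r(M(6)) - 5*(12 - 1*1*2) = (-9 - (6/7 - 2/7*6) + 2*(6/7 - 2/7*6)²) - 5*(12 - 1*1*2) = (-9 - (6/7 - 12/7) + 2*(6/7 - 12/7)²) - 5*(12 - 1*2) = (-9 - 1*(-6/7) + 2*(-6/7)²) - 5*(12 - 2) = (-9 + 6/7 + 2*(36/49)) - 5*10 = (-9 + 6/7 + 72/49) - 50 = -327/49 - 50 = -2777/49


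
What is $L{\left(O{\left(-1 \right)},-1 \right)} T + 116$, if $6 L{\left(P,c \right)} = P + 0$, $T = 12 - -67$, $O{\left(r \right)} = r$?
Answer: $\frac{617}{6} \approx 102.83$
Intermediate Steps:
$T = 79$ ($T = 12 + 67 = 79$)
$L{\left(P,c \right)} = \frac{P}{6}$ ($L{\left(P,c \right)} = \frac{P + 0}{6} = \frac{P}{6}$)
$L{\left(O{\left(-1 \right)},-1 \right)} T + 116 = \frac{1}{6} \left(-1\right) 79 + 116 = \left(- \frac{1}{6}\right) 79 + 116 = - \frac{79}{6} + 116 = \frac{617}{6}$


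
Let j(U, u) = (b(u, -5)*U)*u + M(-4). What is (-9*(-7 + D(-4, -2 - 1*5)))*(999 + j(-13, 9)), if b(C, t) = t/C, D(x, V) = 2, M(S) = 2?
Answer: 47970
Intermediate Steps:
j(U, u) = 2 - 5*U (j(U, u) = ((-5/u)*U)*u + 2 = (-5*U/u)*u + 2 = -5*U + 2 = 2 - 5*U)
(-9*(-7 + D(-4, -2 - 1*5)))*(999 + j(-13, 9)) = (-9*(-7 + 2))*(999 + (2 - 5*(-13))) = (-9*(-5))*(999 + (2 + 65)) = 45*(999 + 67) = 45*1066 = 47970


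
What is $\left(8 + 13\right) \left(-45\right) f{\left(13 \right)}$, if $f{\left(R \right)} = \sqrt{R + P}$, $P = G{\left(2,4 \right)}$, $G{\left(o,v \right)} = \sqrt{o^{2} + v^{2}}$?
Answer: $- 945 \sqrt{13 + 2 \sqrt{5}} \approx -3950.1$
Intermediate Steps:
$P = 2 \sqrt{5}$ ($P = \sqrt{2^{2} + 4^{2}} = \sqrt{4 + 16} = \sqrt{20} = 2 \sqrt{5} \approx 4.4721$)
$f{\left(R \right)} = \sqrt{R + 2 \sqrt{5}}$
$\left(8 + 13\right) \left(-45\right) f{\left(13 \right)} = \left(8 + 13\right) \left(-45\right) \sqrt{13 + 2 \sqrt{5}} = 21 \left(-45\right) \sqrt{13 + 2 \sqrt{5}} = - 945 \sqrt{13 + 2 \sqrt{5}}$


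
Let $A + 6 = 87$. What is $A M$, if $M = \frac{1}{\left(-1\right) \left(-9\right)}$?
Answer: $9$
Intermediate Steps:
$A = 81$ ($A = -6 + 87 = 81$)
$M = \frac{1}{9} \approx 0.11111$
$A M = 81 \cdot \frac{1}{9} = 9$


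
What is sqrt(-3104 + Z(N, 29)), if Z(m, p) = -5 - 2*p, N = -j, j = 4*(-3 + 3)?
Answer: I*sqrt(3167) ≈ 56.276*I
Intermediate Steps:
j = 0 (j = 4*0 = 0)
N = 0 (N = -1*0 = 0)
sqrt(-3104 + Z(N, 29)) = sqrt(-3104 + (-5 - 2*29)) = sqrt(-3104 + (-5 - 58)) = sqrt(-3104 - 63) = sqrt(-3167) = I*sqrt(3167)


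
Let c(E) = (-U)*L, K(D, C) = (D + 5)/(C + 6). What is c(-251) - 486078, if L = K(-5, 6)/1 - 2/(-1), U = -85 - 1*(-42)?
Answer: -485992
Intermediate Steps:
U = -43 (U = -85 + 42 = -43)
K(D, C) = (5 + D)/(6 + C)
L = 2 (L = ((5 - 5)/(6 + 6))/1 - 2/(-1) = (0/12)*1 - 2*(-1) = ((1/12)*0)*1 + 2 = 0*1 + 2 = 0 + 2 = 2)
c(E) = 86 (c(E) = -1*(-43)*2 = 43*2 = 86)
c(-251) - 486078 = 86 - 486078 = -485992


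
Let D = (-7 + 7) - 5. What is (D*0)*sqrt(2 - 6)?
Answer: 0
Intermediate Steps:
D = -5 (D = 0 - 5 = -5)
(D*0)*sqrt(2 - 6) = (-5*0)*sqrt(2 - 6) = 0*sqrt(-4) = 0*(2*I) = 0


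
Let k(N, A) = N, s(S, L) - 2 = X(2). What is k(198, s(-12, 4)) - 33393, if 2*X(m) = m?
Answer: -33195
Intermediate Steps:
X(m) = m/2
s(S, L) = 3 (s(S, L) = 2 + (½)*2 = 2 + 1 = 3)
k(198, s(-12, 4)) - 33393 = 198 - 33393 = -33195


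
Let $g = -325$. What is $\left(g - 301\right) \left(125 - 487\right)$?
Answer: $226612$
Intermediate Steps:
$\left(g - 301\right) \left(125 - 487\right) = \left(-325 - 301\right) \left(125 - 487\right) = \left(-626\right) \left(-362\right) = 226612$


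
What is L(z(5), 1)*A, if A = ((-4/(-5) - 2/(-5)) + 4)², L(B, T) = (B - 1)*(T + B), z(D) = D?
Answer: 16224/25 ≈ 648.96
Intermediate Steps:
L(B, T) = (-1 + B)*(B + T)
A = 676/25 (A = ((-4*(-⅕) - 2*(-⅕)) + 4)² = ((⅘ + ⅖) + 4)² = (6/5 + 4)² = (26/5)² = 676/25 ≈ 27.040)
L(z(5), 1)*A = (5² - 1*5 - 1*1 + 5*1)*(676/25) = (25 - 5 - 1 + 5)*(676/25) = 24*(676/25) = 16224/25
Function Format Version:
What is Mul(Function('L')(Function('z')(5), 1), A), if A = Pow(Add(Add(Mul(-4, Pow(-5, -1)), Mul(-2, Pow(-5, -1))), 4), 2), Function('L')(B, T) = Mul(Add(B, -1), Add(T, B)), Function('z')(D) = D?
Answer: Rational(16224, 25) ≈ 648.96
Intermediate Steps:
Function('L')(B, T) = Mul(Add(-1, B), Add(B, T))
A = Rational(676, 25) (A = Pow(Add(Add(Mul(-4, Rational(-1, 5)), Mul(-2, Rational(-1, 5))), 4), 2) = Pow(Add(Add(Rational(4, 5), Rational(2, 5)), 4), 2) = Pow(Add(Rational(6, 5), 4), 2) = Pow(Rational(26, 5), 2) = Rational(676, 25) ≈ 27.040)
Mul(Function('L')(Function('z')(5), 1), A) = Mul(Add(Pow(5, 2), Mul(-1, 5), Mul(-1, 1), Mul(5, 1)), Rational(676, 25)) = Mul(Add(25, -5, -1, 5), Rational(676, 25)) = Mul(24, Rational(676, 25)) = Rational(16224, 25)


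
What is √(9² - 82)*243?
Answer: 243*I ≈ 243.0*I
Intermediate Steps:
√(9² - 82)*243 = √(81 - 82)*243 = √(-1)*243 = I*243 = 243*I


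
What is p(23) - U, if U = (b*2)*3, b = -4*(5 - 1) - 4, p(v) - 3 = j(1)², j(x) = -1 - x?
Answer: 127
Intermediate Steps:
p(v) = 7 (p(v) = 3 + (-1 - 1*1)² = 3 + (-1 - 1)² = 3 + (-2)² = 3 + 4 = 7)
b = -20 (b = -4*4 - 4 = -16 - 4 = -20)
U = -120 (U = -20*2*3 = -40*3 = -120)
p(23) - U = 7 - 1*(-120) = 7 + 120 = 127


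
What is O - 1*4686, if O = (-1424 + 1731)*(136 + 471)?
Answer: 181663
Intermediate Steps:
O = 186349 (O = 307*607 = 186349)
O - 1*4686 = 186349 - 1*4686 = 186349 - 4686 = 181663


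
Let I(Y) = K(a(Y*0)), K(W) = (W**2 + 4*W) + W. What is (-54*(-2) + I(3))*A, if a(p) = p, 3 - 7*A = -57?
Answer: 6480/7 ≈ 925.71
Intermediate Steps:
A = 60/7 (A = 3/7 - 1/7*(-57) = 3/7 + 57/7 = 60/7 ≈ 8.5714)
K(W) = W**2 + 5*W
I(Y) = 0 (I(Y) = (Y*0)*(5 + Y*0) = 0*(5 + 0) = 0*5 = 0)
(-54*(-2) + I(3))*A = (-54*(-2) + 0)*(60/7) = (108 + 0)*(60/7) = 108*(60/7) = 6480/7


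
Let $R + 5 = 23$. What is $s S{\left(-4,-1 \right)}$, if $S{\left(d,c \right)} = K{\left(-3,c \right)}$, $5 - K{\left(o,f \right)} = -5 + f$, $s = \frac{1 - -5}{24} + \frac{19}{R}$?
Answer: $\frac{517}{36} \approx 14.361$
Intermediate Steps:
$R = 18$ ($R = -5 + 23 = 18$)
$s = \frac{47}{36}$ ($s = \frac{1 - -5}{24} + \frac{19}{18} = \left(1 + 5\right) \frac{1}{24} + 19 \cdot \frac{1}{18} = 6 \cdot \frac{1}{24} + \frac{19}{18} = \frac{1}{4} + \frac{19}{18} = \frac{47}{36} \approx 1.3056$)
$K{\left(o,f \right)} = 10 - f$ ($K{\left(o,f \right)} = 5 - \left(-5 + f\right) = 10 - f$)
$S{\left(d,c \right)} = 10 - c$
$s S{\left(-4,-1 \right)} = \frac{47 \left(10 - -1\right)}{36} = \frac{47 \left(10 + 1\right)}{36} = \frac{47}{36} \cdot 11 = \frac{517}{36}$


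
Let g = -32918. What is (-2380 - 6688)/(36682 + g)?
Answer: -2267/941 ≈ -2.4091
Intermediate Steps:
(-2380 - 6688)/(36682 + g) = (-2380 - 6688)/(36682 - 32918) = -9068/3764 = -9068*1/3764 = -2267/941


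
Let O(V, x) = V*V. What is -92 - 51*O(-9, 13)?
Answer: -4223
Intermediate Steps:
O(V, x) = V²
-92 - 51*O(-9, 13) = -92 - 51*(-9)² = -92 - 51*81 = -92 - 4131 = -4223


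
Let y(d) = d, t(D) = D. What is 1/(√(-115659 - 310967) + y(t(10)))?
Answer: 5/213363 - I*√426626/426726 ≈ 2.3434e-5 - 0.0015306*I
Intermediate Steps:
1/(√(-115659 - 310967) + y(t(10))) = 1/(√(-115659 - 310967) + 10) = 1/(√(-426626) + 10) = 1/(I*√426626 + 10) = 1/(10 + I*√426626)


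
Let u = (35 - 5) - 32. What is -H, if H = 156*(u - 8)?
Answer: 1560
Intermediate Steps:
u = -2 (u = 30 - 32 = -2)
H = -1560 (H = 156*(-2 - 8) = 156*(-10) = -1560)
-H = -1*(-1560) = 1560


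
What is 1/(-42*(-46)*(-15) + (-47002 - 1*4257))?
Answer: -1/80239 ≈ -1.2463e-5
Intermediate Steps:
1/(-42*(-46)*(-15) + (-47002 - 1*4257)) = 1/(1932*(-15) + (-47002 - 4257)) = 1/(-28980 - 51259) = 1/(-80239) = -1/80239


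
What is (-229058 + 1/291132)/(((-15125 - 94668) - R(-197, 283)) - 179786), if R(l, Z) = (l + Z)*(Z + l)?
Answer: 1905317533/2470255020 ≈ 0.77130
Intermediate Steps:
R(l, Z) = (Z + l)**2 (R(l, Z) = (Z + l)*(Z + l) = (Z + l)**2)
(-229058 + 1/291132)/(((-15125 - 94668) - R(-197, 283)) - 179786) = (-229058 + 1/291132)/(((-15125 - 94668) - (283 - 197)**2) - 179786) = (-229058 + 1/291132)/((-109793 - 1*86**2) - 179786) = -66686113655/(291132*((-109793 - 1*7396) - 179786)) = -66686113655/(291132*((-109793 - 7396) - 179786)) = -66686113655/(291132*(-117189 - 179786)) = -66686113655/291132/(-296975) = -66686113655/291132*(-1/296975) = 1905317533/2470255020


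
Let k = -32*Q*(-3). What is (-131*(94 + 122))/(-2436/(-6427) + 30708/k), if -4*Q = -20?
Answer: -808259520/1838237 ≈ -439.69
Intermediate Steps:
Q = 5 (Q = -1/4*(-20) = 5)
k = 480 (k = -32*5*(-3) = -160*(-3) = 480)
(-131*(94 + 122))/(-2436/(-6427) + 30708/k) = (-131*(94 + 122))/(-2436/(-6427) + 30708/480) = (-131*216)/(-2436*(-1/6427) + 30708*(1/480)) = -28296/(2436/6427 + 2559/40) = -28296/16544133/257080 = -28296*257080/16544133 = -808259520/1838237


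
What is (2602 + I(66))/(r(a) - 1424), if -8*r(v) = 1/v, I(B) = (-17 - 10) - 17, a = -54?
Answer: -1105056/615167 ≈ -1.7964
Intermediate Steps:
I(B) = -44 (I(B) = -27 - 17 = -44)
r(v) = -1/(8*v)
(2602 + I(66))/(r(a) - 1424) = (2602 - 44)/(-⅛/(-54) - 1424) = 2558/(-⅛*(-1/54) - 1424) = 2558/(1/432 - 1424) = 2558/(-615167/432) = 2558*(-432/615167) = -1105056/615167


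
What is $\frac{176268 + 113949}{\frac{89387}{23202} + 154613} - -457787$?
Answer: $\frac{1642281070663465}{3587420213} \approx 4.5779 \cdot 10^{5}$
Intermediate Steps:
$\frac{176268 + 113949}{\frac{89387}{23202} + 154613} - -457787 = \frac{290217}{89387 \cdot \frac{1}{23202} + 154613} + 457787 = \frac{290217}{\frac{89387}{23202} + 154613} + 457787 = \frac{290217}{\frac{3587420213}{23202}} + 457787 = 290217 \cdot \frac{23202}{3587420213} + 457787 = \frac{6733614834}{3587420213} + 457787 = \frac{1642281070663465}{3587420213}$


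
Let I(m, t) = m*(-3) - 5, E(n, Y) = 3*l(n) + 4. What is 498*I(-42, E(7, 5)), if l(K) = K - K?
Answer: 60258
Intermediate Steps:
l(K) = 0
E(n, Y) = 4 (E(n, Y) = 3*0 + 4 = 0 + 4 = 4)
I(m, t) = -5 - 3*m (I(m, t) = -3*m - 5 = -5 - 3*m)
498*I(-42, E(7, 5)) = 498*(-5 - 3*(-42)) = 498*(-5 + 126) = 498*121 = 60258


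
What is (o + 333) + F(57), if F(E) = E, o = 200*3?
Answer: 990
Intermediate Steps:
o = 600
(o + 333) + F(57) = (600 + 333) + 57 = 933 + 57 = 990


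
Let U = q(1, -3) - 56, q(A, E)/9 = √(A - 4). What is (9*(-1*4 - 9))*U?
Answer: 6552 - 1053*I*√3 ≈ 6552.0 - 1823.8*I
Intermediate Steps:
q(A, E) = 9*√(-4 + A) (q(A, E) = 9*√(A - 4) = 9*√(-4 + A))
U = -56 + 9*I*√3 (U = 9*√(-4 + 1) - 56 = 9*√(-3) - 56 = 9*(I*√3) - 56 = 9*I*√3 - 56 = -56 + 9*I*√3 ≈ -56.0 + 15.588*I)
(9*(-1*4 - 9))*U = (9*(-1*4 - 9))*(-56 + 9*I*√3) = (9*(-4 - 9))*(-56 + 9*I*√3) = (9*(-13))*(-56 + 9*I*√3) = -117*(-56 + 9*I*√3) = 6552 - 1053*I*√3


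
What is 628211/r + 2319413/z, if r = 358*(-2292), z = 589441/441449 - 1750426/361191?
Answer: -303454573859367954720385/459354944035611048 ≈ -6.6061e+5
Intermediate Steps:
z = -559823023043/159447405759 (z = 589441*(1/441449) - 1750426*1/361191 = 589441/441449 - 1750426/361191 = -559823023043/159447405759 ≈ -3.5110)
r = -820536
628211/r + 2319413/z = 628211/(-820536) + 2319413/(-559823023043/159447405759) = 628211*(-1/820536) + 2319413*(-159447405759/559823023043) = -628211/820536 - 369824385733699467/559823023043 = -303454573859367954720385/459354944035611048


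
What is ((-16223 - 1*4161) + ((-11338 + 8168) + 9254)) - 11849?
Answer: -26149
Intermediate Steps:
((-16223 - 1*4161) + ((-11338 + 8168) + 9254)) - 11849 = ((-16223 - 4161) + (-3170 + 9254)) - 11849 = (-20384 + 6084) - 11849 = -14300 - 11849 = -26149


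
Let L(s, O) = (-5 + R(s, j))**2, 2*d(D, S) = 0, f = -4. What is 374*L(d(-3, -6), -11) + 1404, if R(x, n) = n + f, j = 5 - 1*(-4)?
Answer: 1404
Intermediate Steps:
d(D, S) = 0 (d(D, S) = (1/2)*0 = 0)
j = 9 (j = 5 + 4 = 9)
R(x, n) = -4 + n (R(x, n) = n - 4 = -4 + n)
L(s, O) = 0 (L(s, O) = (-5 + (-4 + 9))**2 = (-5 + 5)**2 = 0**2 = 0)
374*L(d(-3, -6), -11) + 1404 = 374*0 + 1404 = 0 + 1404 = 1404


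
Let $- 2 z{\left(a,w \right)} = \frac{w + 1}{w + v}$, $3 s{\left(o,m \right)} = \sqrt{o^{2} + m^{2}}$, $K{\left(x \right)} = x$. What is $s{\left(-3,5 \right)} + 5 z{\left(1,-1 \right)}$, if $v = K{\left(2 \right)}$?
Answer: $\frac{\sqrt{34}}{3} \approx 1.9437$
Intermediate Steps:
$v = 2$
$s{\left(o,m \right)} = \frac{\sqrt{m^{2} + o^{2}}}{3}$ ($s{\left(o,m \right)} = \frac{\sqrt{o^{2} + m^{2}}}{3} = \frac{\sqrt{m^{2} + o^{2}}}{3}$)
$z{\left(a,w \right)} = - \frac{1 + w}{2 \left(2 + w\right)}$ ($z{\left(a,w \right)} = - \frac{\left(w + 1\right) \frac{1}{w + 2}}{2} = - \frac{\left(1 + w\right) \frac{1}{2 + w}}{2} = - \frac{\frac{1}{2 + w} \left(1 + w\right)}{2} = - \frac{1 + w}{2 \left(2 + w\right)}$)
$s{\left(-3,5 \right)} + 5 z{\left(1,-1 \right)} = \frac{\sqrt{5^{2} + \left(-3\right)^{2}}}{3} + 5 \frac{-1 - -1}{2 \left(2 - 1\right)} = \frac{\sqrt{25 + 9}}{3} + 5 \frac{-1 + 1}{2 \cdot 1} = \frac{\sqrt{34}}{3} + 5 \cdot \frac{1}{2} \cdot 1 \cdot 0 = \frac{\sqrt{34}}{3} + 5 \cdot 0 = \frac{\sqrt{34}}{3} + 0 = \frac{\sqrt{34}}{3}$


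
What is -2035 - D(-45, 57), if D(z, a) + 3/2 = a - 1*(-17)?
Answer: -4215/2 ≈ -2107.5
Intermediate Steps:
D(z, a) = 31/2 + a (D(z, a) = -3/2 + (a - 1*(-17)) = -3/2 + (a + 17) = -3/2 + (17 + a) = 31/2 + a)
-2035 - D(-45, 57) = -2035 - (31/2 + 57) = -2035 - 1*145/2 = -2035 - 145/2 = -4215/2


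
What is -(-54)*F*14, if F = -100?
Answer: -75600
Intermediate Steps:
-(-54)*F*14 = -(-54)*(-100)*14 = -54*100*14 = -5400*14 = -75600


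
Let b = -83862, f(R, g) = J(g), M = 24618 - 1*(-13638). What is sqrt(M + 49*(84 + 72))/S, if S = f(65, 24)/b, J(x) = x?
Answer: -209655*sqrt(51)/2 ≈ -7.4862e+5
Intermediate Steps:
M = 38256 (M = 24618 + 13638 = 38256)
f(R, g) = g
S = -4/13977 (S = 24/(-83862) = 24*(-1/83862) = -4/13977 ≈ -0.00028618)
sqrt(M + 49*(84 + 72))/S = sqrt(38256 + 49*(84 + 72))/(-4/13977) = sqrt(38256 + 49*156)*(-13977/4) = sqrt(38256 + 7644)*(-13977/4) = sqrt(45900)*(-13977/4) = (30*sqrt(51))*(-13977/4) = -209655*sqrt(51)/2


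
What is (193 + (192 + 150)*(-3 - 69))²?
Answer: 596873761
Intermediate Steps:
(193 + (192 + 150)*(-3 - 69))² = (193 + 342*(-72))² = (193 - 24624)² = (-24431)² = 596873761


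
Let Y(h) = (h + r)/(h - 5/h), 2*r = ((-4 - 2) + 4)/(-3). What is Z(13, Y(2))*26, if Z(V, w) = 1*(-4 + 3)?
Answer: -26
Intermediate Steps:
r = 1/3 (r = (((-4 - 2) + 4)/(-3))/2 = ((-6 + 4)*(-1/3))/2 = (-2*(-1/3))/2 = (1/2)*(2/3) = 1/3 ≈ 0.33333)
Y(h) = (1/3 + h)/(h - 5/h) (Y(h) = (h + 1/3)/(h - 5/h) = (1/3 + h)/(h - 5/h))
Z(V, w) = -1 (Z(V, w) = 1*(-1) = -1)
Z(13, Y(2))*26 = -1*26 = -26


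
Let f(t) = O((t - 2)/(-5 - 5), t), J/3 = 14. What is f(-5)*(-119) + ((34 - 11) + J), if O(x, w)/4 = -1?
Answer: 541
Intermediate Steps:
O(x, w) = -4 (O(x, w) = 4*(-1) = -4)
J = 42 (J = 3*14 = 42)
f(t) = -4
f(-5)*(-119) + ((34 - 11) + J) = -4*(-119) + ((34 - 11) + 42) = 476 + (23 + 42) = 476 + 65 = 541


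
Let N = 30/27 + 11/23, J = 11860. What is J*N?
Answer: 3901940/207 ≈ 18850.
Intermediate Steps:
N = 329/207 (N = 30*(1/27) + 11*(1/23) = 10/9 + 11/23 = 329/207 ≈ 1.5894)
J*N = 11860*(329/207) = 3901940/207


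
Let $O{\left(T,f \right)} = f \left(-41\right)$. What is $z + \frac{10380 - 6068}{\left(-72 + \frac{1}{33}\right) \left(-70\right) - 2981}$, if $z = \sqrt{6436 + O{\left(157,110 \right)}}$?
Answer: $\frac{142296}{67877} + 3 \sqrt{214} \approx 45.983$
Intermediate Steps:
$O{\left(T,f \right)} = - 41 f$
$z = 3 \sqrt{214}$ ($z = \sqrt{6436 - 4510} = \sqrt{1926} = 3 \sqrt{214} \approx 43.886$)
$z + \frac{10380 - 6068}{\left(-72 + \frac{1}{33}\right) \left(-70\right) - 2981} = 3 \sqrt{214} + \frac{10380 - 6068}{\left(-72 + \frac{1}{33}\right) \left(-70\right) - 2981} = 3 \sqrt{214} + \frac{4312}{\left(-72 + \frac{1}{33}\right) \left(-70\right) - 2981} = 3 \sqrt{214} + \frac{4312}{\left(- \frac{2375}{33}\right) \left(-70\right) - 2981} = 3 \sqrt{214} + \frac{4312}{\frac{166250}{33} - 2981} = 3 \sqrt{214} + \frac{4312}{\frac{67877}{33}} = 3 \sqrt{214} + 4312 \cdot \frac{33}{67877} = 3 \sqrt{214} + \frac{142296}{67877} = \frac{142296}{67877} + 3 \sqrt{214}$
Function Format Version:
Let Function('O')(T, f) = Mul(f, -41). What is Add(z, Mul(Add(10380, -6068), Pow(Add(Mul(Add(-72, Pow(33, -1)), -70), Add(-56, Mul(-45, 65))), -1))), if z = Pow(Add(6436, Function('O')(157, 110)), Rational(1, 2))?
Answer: Add(Rational(142296, 67877), Mul(3, Pow(214, Rational(1, 2)))) ≈ 45.983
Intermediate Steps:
Function('O')(T, f) = Mul(-41, f)
z = Mul(3, Pow(214, Rational(1, 2))) (z = Pow(Add(6436, Mul(-41, 110)), Rational(1, 2)) = Pow(Add(6436, -4510), Rational(1, 2)) = Pow(1926, Rational(1, 2)) = Mul(3, Pow(214, Rational(1, 2))) ≈ 43.886)
Add(z, Mul(Add(10380, -6068), Pow(Add(Mul(Add(-72, Pow(33, -1)), -70), Add(-56, Mul(-45, 65))), -1))) = Add(Mul(3, Pow(214, Rational(1, 2))), Mul(Add(10380, -6068), Pow(Add(Mul(Add(-72, Pow(33, -1)), -70), Add(-56, Mul(-45, 65))), -1))) = Add(Mul(3, Pow(214, Rational(1, 2))), Mul(4312, Pow(Add(Mul(Add(-72, Rational(1, 33)), -70), Add(-56, -2925)), -1))) = Add(Mul(3, Pow(214, Rational(1, 2))), Mul(4312, Pow(Add(Mul(Rational(-2375, 33), -70), -2981), -1))) = Add(Mul(3, Pow(214, Rational(1, 2))), Mul(4312, Pow(Add(Rational(166250, 33), -2981), -1))) = Add(Mul(3, Pow(214, Rational(1, 2))), Mul(4312, Pow(Rational(67877, 33), -1))) = Add(Mul(3, Pow(214, Rational(1, 2))), Mul(4312, Rational(33, 67877))) = Add(Mul(3, Pow(214, Rational(1, 2))), Rational(142296, 67877)) = Add(Rational(142296, 67877), Mul(3, Pow(214, Rational(1, 2))))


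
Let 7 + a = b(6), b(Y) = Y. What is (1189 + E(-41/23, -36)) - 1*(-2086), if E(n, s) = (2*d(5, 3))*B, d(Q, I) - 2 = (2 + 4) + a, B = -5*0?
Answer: 3275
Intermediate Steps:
a = -1 (a = -7 + 6 = -1)
B = 0
d(Q, I) = 7 (d(Q, I) = 2 + ((2 + 4) - 1) = 2 + (6 - 1) = 2 + 5 = 7)
E(n, s) = 0 (E(n, s) = (2*7)*0 = 14*0 = 0)
(1189 + E(-41/23, -36)) - 1*(-2086) = (1189 + 0) - 1*(-2086) = 1189 + 2086 = 3275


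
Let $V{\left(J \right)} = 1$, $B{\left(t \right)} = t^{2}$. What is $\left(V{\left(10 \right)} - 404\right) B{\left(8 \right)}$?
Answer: $-25792$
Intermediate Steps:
$\left(V{\left(10 \right)} - 404\right) B{\left(8 \right)} = \left(1 - 404\right) 8^{2} = \left(-403\right) 64 = -25792$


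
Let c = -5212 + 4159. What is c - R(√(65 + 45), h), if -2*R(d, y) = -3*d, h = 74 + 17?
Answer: -1053 - 3*√110/2 ≈ -1068.7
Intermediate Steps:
h = 91
R(d, y) = 3*d/2 (R(d, y) = -(-3)*1*d/2 = -(-3)*d/2 = 3*d/2)
c = -1053
c - R(√(65 + 45), h) = -1053 - 3*√(65 + 45)/2 = -1053 - 3*√110/2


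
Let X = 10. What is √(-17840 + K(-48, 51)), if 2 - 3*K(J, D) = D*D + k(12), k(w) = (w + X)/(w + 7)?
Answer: I*√60778131/57 ≈ 136.77*I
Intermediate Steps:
k(w) = (10 + w)/(7 + w) (k(w) = (w + 10)/(w + 7) = (10 + w)/(7 + w))
K(J, D) = 16/57 - D²/3 (K(J, D) = ⅔ - (D*D + (10 + 12)/(7 + 12))/3 = ⅔ - (D² + 22/19)/3 = ⅔ - (22/19 + D²)/3 = ⅔ + (-22/57 - D²/3) = 16/57 - D²/3)
√(-17840 + K(-48, 51)) = √(-17840 + (16/57 - ⅓*51²)) = √(-17840 + (16/57 - ⅓*2601)) = √(-17840 + (16/57 - 867)) = √(-17840 - 49403/57) = √(-1066283/57) = I*√60778131/57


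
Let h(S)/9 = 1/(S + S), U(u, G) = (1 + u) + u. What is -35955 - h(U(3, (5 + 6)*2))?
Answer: -503379/14 ≈ -35956.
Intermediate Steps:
U(u, G) = 1 + 2*u
h(S) = 9/(2*S) (h(S) = 9/(S + S) = 9/((2*S)) = 9*(1/(2*S)) = 9/(2*S))
-35955 - h(U(3, (5 + 6)*2)) = -35955 - 9/(2*(1 + 2*3)) = -35955 - 9/(2*(1 + 6)) = -35955 - 9/(2*7) = -35955 - 1*9/14 = -35955 - 9/14 = -503379/14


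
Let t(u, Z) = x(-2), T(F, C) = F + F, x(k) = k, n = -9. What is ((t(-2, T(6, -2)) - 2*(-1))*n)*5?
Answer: 0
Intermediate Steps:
T(F, C) = 2*F
t(u, Z) = -2
((t(-2, T(6, -2)) - 2*(-1))*n)*5 = ((-2 - 2*(-1))*(-9))*5 = ((-2 + 2)*(-9))*5 = (0*(-9))*5 = 0*5 = 0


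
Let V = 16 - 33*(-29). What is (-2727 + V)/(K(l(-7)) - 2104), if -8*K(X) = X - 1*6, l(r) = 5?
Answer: 14032/16831 ≈ 0.83370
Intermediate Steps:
V = 973 (V = 16 + 957 = 973)
K(X) = 3/4 - X/8 (K(X) = -(X - 1*6)/8 = -(X - 6)/8 = -(-6 + X)/8 = 3/4 - X/8)
(-2727 + V)/(K(l(-7)) - 2104) = (-2727 + 973)/((3/4 - 1/8*5) - 2104) = -1754/((3/4 - 5/8) - 2104) = -1754/(1/8 - 2104) = -1754/(-16831/8) = -1754*(-8/16831) = 14032/16831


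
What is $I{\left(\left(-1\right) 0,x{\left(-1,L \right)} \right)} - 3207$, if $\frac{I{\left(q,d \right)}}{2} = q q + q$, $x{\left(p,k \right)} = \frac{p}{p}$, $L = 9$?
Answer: $-3207$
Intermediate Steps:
$x{\left(p,k \right)} = 1$
$I{\left(q,d \right)} = 2 q + 2 q^{2}$ ($I{\left(q,d \right)} = 2 \left(q q + q\right) = 2 \left(q^{2} + q\right) = 2 \left(q + q^{2}\right) = 2 q + 2 q^{2}$)
$I{\left(\left(-1\right) 0,x{\left(-1,L \right)} \right)} - 3207 = 2 \left(\left(-1\right) 0\right) \left(1 - 0\right) - 3207 = 2 \cdot 0 \left(1 + 0\right) - 3207 = 2 \cdot 0 \cdot 1 - 3207 = 0 - 3207 = -3207$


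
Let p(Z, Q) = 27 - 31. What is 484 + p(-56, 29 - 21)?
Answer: 480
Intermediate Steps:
p(Z, Q) = -4
484 + p(-56, 29 - 21) = 484 - 4 = 480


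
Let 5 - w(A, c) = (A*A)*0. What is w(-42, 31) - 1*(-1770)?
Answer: 1775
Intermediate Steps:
w(A, c) = 5 (w(A, c) = 5 - A*A*0 = 5 - A²*0 = 5 - 1*0 = 5 + 0 = 5)
w(-42, 31) - 1*(-1770) = 5 - 1*(-1770) = 5 + 1770 = 1775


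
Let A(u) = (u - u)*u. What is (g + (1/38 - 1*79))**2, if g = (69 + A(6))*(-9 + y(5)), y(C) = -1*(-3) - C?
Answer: 1013976649/1444 ≈ 7.0220e+5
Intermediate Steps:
A(u) = 0 (A(u) = 0*u = 0)
y(C) = 3 - C
g = -759 (g = (69 + 0)*(-9 + (3 - 1*5)) = 69*(-9 + (3 - 5)) = 69*(-9 - 2) = 69*(-11) = -759)
(g + (1/38 - 1*79))**2 = (-759 + (1/38 - 1*79))**2 = (-759 + (1/38 - 79))**2 = (-759 - 3001/38)**2 = (-31843/38)**2 = 1013976649/1444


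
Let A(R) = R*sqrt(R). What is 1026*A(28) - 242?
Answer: -242 + 57456*sqrt(7) ≈ 1.5177e+5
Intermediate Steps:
A(R) = R**(3/2)
1026*A(28) - 242 = 1026*28**(3/2) - 242 = 1026*(56*sqrt(7)) - 242 = 57456*sqrt(7) - 242 = -242 + 57456*sqrt(7)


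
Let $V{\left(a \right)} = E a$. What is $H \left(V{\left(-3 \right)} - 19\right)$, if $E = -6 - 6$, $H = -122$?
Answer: $-2074$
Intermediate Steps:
$E = -12$
$V{\left(a \right)} = - 12 a$
$H \left(V{\left(-3 \right)} - 19\right) = - 122 \left(\left(-12\right) \left(-3\right) - 19\right) = - 122 \left(36 - 19\right) = \left(-122\right) 17 = -2074$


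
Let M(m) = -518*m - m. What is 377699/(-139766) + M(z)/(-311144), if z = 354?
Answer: -22960032385/10871838076 ≈ -2.1119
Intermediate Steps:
M(m) = -519*m
377699/(-139766) + M(z)/(-311144) = 377699/(-139766) - 519*354/(-311144) = 377699*(-1/139766) - 183726*(-1/311144) = -377699/139766 + 91863/155572 = -22960032385/10871838076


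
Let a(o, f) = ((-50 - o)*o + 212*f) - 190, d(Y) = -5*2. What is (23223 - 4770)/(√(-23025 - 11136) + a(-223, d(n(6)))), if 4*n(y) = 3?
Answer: -754524717/1671944482 - 18453*I*√34161/1671944482 ≈ -0.45129 - 0.0020399*I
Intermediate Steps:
n(y) = ¾ (n(y) = (¼)*3 = ¾)
d(Y) = -10
a(o, f) = -190 + 212*f + o*(-50 - o) (a(o, f) = (o*(-50 - o) + 212*f) - 190 = (212*f + o*(-50 - o)) - 190 = -190 + 212*f + o*(-50 - o))
(23223 - 4770)/(√(-23025 - 11136) + a(-223, d(n(6)))) = (23223 - 4770)/(√(-23025 - 11136) + (-190 - 1*(-223)² - 50*(-223) + 212*(-10))) = 18453/(√(-34161) + (-190 - 1*49729 + 11150 - 2120)) = 18453/(I*√34161 + (-190 - 49729 + 11150 - 2120)) = 18453/(I*√34161 - 40889) = 18453/(-40889 + I*√34161)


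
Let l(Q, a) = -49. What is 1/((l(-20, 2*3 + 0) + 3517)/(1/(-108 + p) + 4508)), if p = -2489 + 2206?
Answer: 1762627/1355988 ≈ 1.2999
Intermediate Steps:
p = -283
1/((l(-20, 2*3 + 0) + 3517)/(1/(-108 + p) + 4508)) = 1/((-49 + 3517)/(1/(-108 - 283) + 4508)) = 1/(3468/(1/(-391) + 4508)) = 1/(3468/(-1/391 + 4508)) = 1/(3468/(1762627/391)) = 1/(3468*(391/1762627)) = 1/(1355988/1762627) = 1762627/1355988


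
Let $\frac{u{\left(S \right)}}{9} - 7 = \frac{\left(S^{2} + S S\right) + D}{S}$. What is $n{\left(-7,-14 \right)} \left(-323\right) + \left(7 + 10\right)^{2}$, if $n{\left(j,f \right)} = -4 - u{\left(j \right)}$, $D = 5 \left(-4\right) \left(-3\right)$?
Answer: $- \frac{305796}{7} \approx -43685.0$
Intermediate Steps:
$D = 60$ ($D = \left(-20\right) \left(-3\right) = 60$)
$u{\left(S \right)} = 63 + \frac{9 \left(60 + 2 S^{2}\right)}{S}$ ($u{\left(S \right)} = 63 + 9 \frac{\left(S^{2} + S S\right) + 60}{S} = 63 + 9 \frac{\left(S^{2} + S^{2}\right) + 60}{S} = 63 + 9 \frac{2 S^{2} + 60}{S} = 63 + 9 \frac{60 + 2 S^{2}}{S} = 63 + \frac{9 \left(60 + 2 S^{2}\right)}{S}$)
$n{\left(j,f \right)} = -67 - \frac{540}{j} - 18 j$ ($n{\left(j,f \right)} = -4 - \left(63 + 18 j + \frac{540}{j}\right) = -67 - \frac{540}{j} - 18 j$)
$n{\left(-7,-14 \right)} \left(-323\right) + \left(7 + 10\right)^{2} = \left(-67 - \frac{540}{-7} - -126\right) \left(-323\right) + \left(7 + 10\right)^{2} = \left(-67 - - \frac{540}{7} + 126\right) \left(-323\right) + 17^{2} = \left(-67 + \frac{540}{7} + 126\right) \left(-323\right) + 289 = \frac{953}{7} \left(-323\right) + 289 = - \frac{307819}{7} + 289 = - \frac{305796}{7}$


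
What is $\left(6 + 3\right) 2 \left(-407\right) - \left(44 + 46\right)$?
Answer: $-7416$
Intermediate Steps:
$\left(6 + 3\right) 2 \left(-407\right) - \left(44 + 46\right) = 9 \cdot 2 \left(-407\right) - 90 = 18 \left(-407\right) - 90 = -7326 - 90 = -7416$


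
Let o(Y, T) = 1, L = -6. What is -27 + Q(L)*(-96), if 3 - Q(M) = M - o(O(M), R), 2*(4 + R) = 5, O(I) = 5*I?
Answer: -987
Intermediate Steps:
R = -3/2 (R = -4 + (½)*5 = -4 + 5/2 = -3/2 ≈ -1.5000)
Q(M) = 4 - M (Q(M) = 3 - (M - 1*1) = 3 - (M - 1) = 3 - (-1 + M) = 3 + (1 - M) = 4 - M)
-27 + Q(L)*(-96) = -27 + (4 - 1*(-6))*(-96) = -27 + (4 + 6)*(-96) = -27 + 10*(-96) = -27 - 960 = -987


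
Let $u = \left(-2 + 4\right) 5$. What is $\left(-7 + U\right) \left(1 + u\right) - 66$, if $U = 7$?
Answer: $-66$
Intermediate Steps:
$u = 10$ ($u = 2 \cdot 5 = 10$)
$\left(-7 + U\right) \left(1 + u\right) - 66 = \left(-7 + 7\right) \left(1 + 10\right) - 66 = 0 \cdot 11 - 66 = 0 - 66 = -66$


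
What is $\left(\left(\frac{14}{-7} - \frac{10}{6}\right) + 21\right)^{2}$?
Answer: $\frac{2704}{9} \approx 300.44$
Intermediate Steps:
$\left(\left(\frac{14}{-7} - \frac{10}{6}\right) + 21\right)^{2} = \left(\left(14 \left(- \frac{1}{7}\right) - \frac{5}{3}\right) + 21\right)^{2} = \left(\left(-2 - \frac{5}{3}\right) + 21\right)^{2} = \left(- \frac{11}{3} + 21\right)^{2} = \left(\frac{52}{3}\right)^{2} = \frac{2704}{9}$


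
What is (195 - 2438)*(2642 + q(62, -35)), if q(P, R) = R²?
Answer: -8673681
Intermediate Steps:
(195 - 2438)*(2642 + q(62, -35)) = (195 - 2438)*(2642 + (-35)²) = -2243*(2642 + 1225) = -2243*3867 = -8673681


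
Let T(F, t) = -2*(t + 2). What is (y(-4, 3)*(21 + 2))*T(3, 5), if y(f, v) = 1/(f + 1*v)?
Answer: 322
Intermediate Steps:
T(F, t) = -4 - 2*t (T(F, t) = -2*(2 + t) = -4 - 2*t)
y(f, v) = 1/(f + v)
(y(-4, 3)*(21 + 2))*T(3, 5) = ((21 + 2)/(-4 + 3))*(-4 - 2*5) = (23/(-1))*(-4 - 10) = -1*23*(-14) = -23*(-14) = 322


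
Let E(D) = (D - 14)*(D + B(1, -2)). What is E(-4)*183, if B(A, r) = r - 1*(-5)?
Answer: 3294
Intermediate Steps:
B(A, r) = 5 + r (B(A, r) = r + 5 = 5 + r)
E(D) = (-14 + D)*(3 + D) (E(D) = (D - 14)*(D + (5 - 2)) = (-14 + D)*(D + 3) = (-14 + D)*(3 + D))
E(-4)*183 = (-42 + (-4)² - 11*(-4))*183 = (-42 + 16 + 44)*183 = 18*183 = 3294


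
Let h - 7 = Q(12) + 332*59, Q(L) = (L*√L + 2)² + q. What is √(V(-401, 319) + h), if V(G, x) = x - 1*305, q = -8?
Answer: √(21333 + 96*√3) ≈ 146.63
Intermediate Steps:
Q(L) = -8 + (2 + L^(3/2))² (Q(L) = (L*√L + 2)² - 8 = (L^(3/2) + 2)² - 8 = (2 + L^(3/2))² - 8 = -8 + (2 + L^(3/2))²)
V(G, x) = -305 + x (V(G, x) = x - 305 = -305 + x)
h = 19587 + (2 + 24*√3)² (h = 7 + ((-8 + (2 + 12^(3/2))²) + 332*59) = 7 + ((-8 + (2 + 24*√3)²) + 19588) = 7 + (19580 + (2 + 24*√3)²) = 19587 + (2 + 24*√3)² ≈ 21485.)
√(V(-401, 319) + h) = √((-305 + 319) + (21319 + 96*√3)) = √(14 + (21319 + 96*√3)) = √(21333 + 96*√3)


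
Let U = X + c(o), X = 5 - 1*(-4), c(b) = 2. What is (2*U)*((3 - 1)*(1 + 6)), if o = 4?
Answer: 308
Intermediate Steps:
X = 9 (X = 5 + 4 = 9)
U = 11 (U = 9 + 2 = 11)
(2*U)*((3 - 1)*(1 + 6)) = (2*11)*((3 - 1)*(1 + 6)) = 22*(2*7) = 22*14 = 308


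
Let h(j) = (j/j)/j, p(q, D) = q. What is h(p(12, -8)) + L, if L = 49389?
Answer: 592669/12 ≈ 49389.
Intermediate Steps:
h(j) = 1/j
h(p(12, -8)) + L = 1/12 + 49389 = 592669/12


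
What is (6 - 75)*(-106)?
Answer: 7314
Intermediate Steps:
(6 - 75)*(-106) = -69*(-106) = 7314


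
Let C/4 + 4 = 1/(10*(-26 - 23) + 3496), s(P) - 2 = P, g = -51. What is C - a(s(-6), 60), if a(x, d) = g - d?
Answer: 142787/1503 ≈ 95.001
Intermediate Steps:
s(P) = 2 + P
C = -24046/1503 (C = -16 + 4/(10*(-26 - 23) + 3496) = -16 + 4/(10*(-49) + 3496) = -16 + 4/(-490 + 3496) = -16 + 4/3006 = -16 + 4*(1/3006) = -16 + 2/1503 = -24046/1503 ≈ -15.999)
a(x, d) = -51 - d
C - a(s(-6), 60) = -24046/1503 - (-51 - 1*60) = -24046/1503 - (-51 - 60) = -24046/1503 - 1*(-111) = -24046/1503 + 111 = 142787/1503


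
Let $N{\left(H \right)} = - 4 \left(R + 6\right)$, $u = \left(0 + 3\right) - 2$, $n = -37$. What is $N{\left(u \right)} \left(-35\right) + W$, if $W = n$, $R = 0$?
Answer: $803$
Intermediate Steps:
$W = -37$
$u = 1$ ($u = 3 - 2 = 1$)
$N{\left(H \right)} = -24$ ($N{\left(H \right)} = - 4 \left(0 + 6\right) = \left(-4\right) 6 = -24$)
$N{\left(u \right)} \left(-35\right) + W = \left(-24\right) \left(-35\right) - 37 = 840 - 37 = 803$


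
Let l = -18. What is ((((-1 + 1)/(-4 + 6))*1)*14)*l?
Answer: 0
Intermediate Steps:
((((-1 + 1)/(-4 + 6))*1)*14)*l = ((((-1 + 1)/(-4 + 6))*1)*14)*(-18) = (((0/2)*1)*14)*(-18) = (((0*(½))*1)*14)*(-18) = ((0*1)*14)*(-18) = (0*14)*(-18) = 0*(-18) = 0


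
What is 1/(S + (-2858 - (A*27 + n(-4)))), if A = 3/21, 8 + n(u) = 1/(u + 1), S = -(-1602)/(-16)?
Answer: -168/496213 ≈ -0.00033856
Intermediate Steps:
S = -801/8 (S = -(-1602)*(-1)/16 = -178*9/16 = -801/8 ≈ -100.13)
n(u) = -8 + 1/(1 + u) (n(u) = -8 + 1/(u + 1) = -8 + 1/(1 + u))
A = ⅐ (A = 3*(1/21) = ⅐ ≈ 0.14286)
1/(S + (-2858 - (A*27 + n(-4)))) = 1/(-801/8 + (-2858 - ((⅐)*27 + (-7 - 8*(-4))/(1 - 4)))) = 1/(-801/8 + (-2858 - (27/7 + (-7 + 32)/(-3)))) = 1/(-801/8 + (-2858 - (27/7 - ⅓*25))) = 1/(-801/8 + (-2858 - (27/7 - 25/3))) = 1/(-801/8 + (-2858 - 1*(-94/21))) = 1/(-801/8 + (-2858 + 94/21)) = 1/(-801/8 - 59924/21) = 1/(-496213/168) = -168/496213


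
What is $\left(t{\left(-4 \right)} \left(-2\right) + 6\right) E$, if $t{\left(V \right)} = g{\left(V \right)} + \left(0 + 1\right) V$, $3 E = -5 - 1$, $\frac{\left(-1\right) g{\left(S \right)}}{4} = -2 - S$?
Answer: $-60$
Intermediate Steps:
$g{\left(S \right)} = 8 + 4 S$ ($g{\left(S \right)} = - 4 \left(-2 - S\right) = 8 + 4 S$)
$E = -2$ ($E = \frac{-5 - 1}{3} = \frac{1}{3} \left(-6\right) = -2$)
$t{\left(V \right)} = 8 + 5 V$ ($t{\left(V \right)} = \left(8 + 4 V\right) + \left(0 + 1\right) V = \left(8 + 4 V\right) + 1 V = \left(8 + 4 V\right) + V = 8 + 5 V$)
$\left(t{\left(-4 \right)} \left(-2\right) + 6\right) E = \left(\left(8 + 5 \left(-4\right)\right) \left(-2\right) + 6\right) \left(-2\right) = \left(\left(8 - 20\right) \left(-2\right) + 6\right) \left(-2\right) = \left(\left(-12\right) \left(-2\right) + 6\right) \left(-2\right) = \left(24 + 6\right) \left(-2\right) = 30 \left(-2\right) = -60$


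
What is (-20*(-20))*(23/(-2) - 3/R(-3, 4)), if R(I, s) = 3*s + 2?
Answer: -32800/7 ≈ -4685.7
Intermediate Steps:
R(I, s) = 2 + 3*s
(-20*(-20))*(23/(-2) - 3/R(-3, 4)) = (-20*(-20))*(23/(-2) - 3/(2 + 3*4)) = 400*(23*(-1/2) - 3/(2 + 12)) = 400*(-23/2 - 3/14) = 400*(-82/7) = -32800/7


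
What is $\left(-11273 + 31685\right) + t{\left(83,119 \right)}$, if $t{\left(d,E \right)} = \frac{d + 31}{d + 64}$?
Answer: $\frac{1000226}{49} \approx 20413.0$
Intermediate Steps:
$t{\left(d,E \right)} = \frac{31 + d}{64 + d}$
$\left(-11273 + 31685\right) + t{\left(83,119 \right)} = \left(-11273 + 31685\right) + \frac{31 + 83}{64 + 83} = 20412 + \frac{1}{147} \cdot 114 = 20412 + \frac{38}{49} = \frac{1000226}{49}$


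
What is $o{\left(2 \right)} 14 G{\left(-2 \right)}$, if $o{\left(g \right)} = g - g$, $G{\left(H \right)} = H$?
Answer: $0$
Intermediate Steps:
$o{\left(g \right)} = 0$
$o{\left(2 \right)} 14 G{\left(-2 \right)} = 0 \cdot 14 \left(-2\right) = 0 \left(-2\right) = 0$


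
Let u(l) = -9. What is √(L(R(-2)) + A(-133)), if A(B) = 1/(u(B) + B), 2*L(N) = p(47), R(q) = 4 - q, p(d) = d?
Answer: 2*√29607/71 ≈ 4.8470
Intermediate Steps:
L(N) = 47/2 (L(N) = (½)*47 = 47/2)
A(B) = 1/(-9 + B)
√(L(R(-2)) + A(-133)) = √(47/2 + 1/(-9 - 133)) = √(47/2 + 1/(-142)) = √(47/2 - 1/142) = √(1668/71) = 2*√29607/71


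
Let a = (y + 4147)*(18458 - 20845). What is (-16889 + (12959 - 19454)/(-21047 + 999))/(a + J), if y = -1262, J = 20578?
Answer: 338584177/137647904016 ≈ 0.0024598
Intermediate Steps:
a = -6886495 (a = (-1262 + 4147)*(18458 - 20845) = 2885*(-2387) = -6886495)
(-16889 + (12959 - 19454)/(-21047 + 999))/(a + J) = (-16889 + (12959 - 19454)/(-21047 + 999))/(-6886495 + 20578) = (-16889 - 6495/(-20048))/(-6865917) = (-16889 - 6495*(-1/20048))*(-1/6865917) = (-16889 + 6495/20048)*(-1/6865917) = -338584177/20048*(-1/6865917) = 338584177/137647904016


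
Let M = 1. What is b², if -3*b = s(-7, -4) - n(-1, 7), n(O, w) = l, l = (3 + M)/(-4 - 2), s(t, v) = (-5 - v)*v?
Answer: 196/81 ≈ 2.4198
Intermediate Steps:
s(t, v) = v*(-5 - v)
l = -⅔ (l = (3 + 1)/(-4 - 2) = 4/(-6) = 4*(-⅙) = -⅔ ≈ -0.66667)
n(O, w) = -⅔
b = -14/9 (b = -(-1*(-4)*(5 - 4) - 1*(-⅔))/3 = -(-1*(-4)*1 + ⅔)/3 = -(4 + ⅔)/3 = -⅓*14/3 = -14/9 ≈ -1.5556)
b² = (-14/9)² = 196/81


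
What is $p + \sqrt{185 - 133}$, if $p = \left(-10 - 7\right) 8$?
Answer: $-136 + 2 \sqrt{13} \approx -128.79$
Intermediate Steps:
$p = -136$ ($p = \left(-10 - 7\right) 8 = \left(-17\right) 8 = -136$)
$p + \sqrt{185 - 133} = -136 + \sqrt{185 - 133} = -136 + \sqrt{52} = -136 + 2 \sqrt{13}$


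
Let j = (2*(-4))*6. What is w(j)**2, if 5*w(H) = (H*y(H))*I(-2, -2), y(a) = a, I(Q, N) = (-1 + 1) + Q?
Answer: 21233664/25 ≈ 8.4935e+5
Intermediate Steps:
I(Q, N) = Q (I(Q, N) = 0 + Q = Q)
j = -48 (j = -8*6 = -48)
w(H) = -2*H**2/5 (w(H) = ((H*H)*(-2))/5 = (H**2*(-2))/5 = (-2*H**2)/5 = -2*H**2/5)
w(j)**2 = (-2/5*(-48)**2)**2 = (-2/5*2304)**2 = (-4608/5)**2 = 21233664/25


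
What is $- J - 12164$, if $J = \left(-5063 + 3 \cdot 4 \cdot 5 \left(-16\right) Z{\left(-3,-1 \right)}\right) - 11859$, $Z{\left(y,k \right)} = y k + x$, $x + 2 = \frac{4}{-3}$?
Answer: $4438$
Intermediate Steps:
$x = - \frac{10}{3}$ ($x = -2 + \frac{4}{-3} = -2 + 4 \left(- \frac{1}{3}\right) = -2 - \frac{4}{3} = - \frac{10}{3} \approx -3.3333$)
$Z{\left(y,k \right)} = - \frac{10}{3} + k y$ ($Z{\left(y,k \right)} = y k - \frac{10}{3} = k y - \frac{10}{3} = - \frac{10}{3} + k y$)
$J = -16602$ ($J = \left(-5063 + 3 \cdot 4 \cdot 5 \left(-16\right) \left(- \frac{10}{3} - -3\right)\right) - 11859 = \left(-5063 + 12 \cdot 5 \left(-16\right) \left(- \frac{10}{3} + 3\right)\right) - 11859 = \left(-5063 + 60 \left(-16\right) \left(- \frac{1}{3}\right)\right) - 11859 = \left(-5063 - -320\right) - 11859 = \left(-5063 + 320\right) - 11859 = -4743 - 11859 = -16602$)
$- J - 12164 = \left(-1\right) \left(-16602\right) - 12164 = 16602 - 12164 = 4438$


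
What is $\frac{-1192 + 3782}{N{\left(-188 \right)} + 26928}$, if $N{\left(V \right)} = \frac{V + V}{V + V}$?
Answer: $\frac{370}{3847} \approx 0.096179$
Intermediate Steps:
$N{\left(V \right)} = 1$ ($N{\left(V \right)} = \frac{2 V}{2 V} = 2 V \frac{1}{2 V} = 1$)
$\frac{-1192 + 3782}{N{\left(-188 \right)} + 26928} = \frac{-1192 + 3782}{1 + 26928} = \frac{2590}{26929} = 2590 \cdot \frac{1}{26929} = \frac{370}{3847}$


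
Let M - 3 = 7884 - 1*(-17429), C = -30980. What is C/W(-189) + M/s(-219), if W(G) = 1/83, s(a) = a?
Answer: -563148776/219 ≈ -2.5715e+6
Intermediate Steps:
M = 25316 (M = 3 + (7884 - 1*(-17429)) = 3 + (7884 + 17429) = 3 + 25313 = 25316)
W(G) = 1/83
C/W(-189) + M/s(-219) = -30980/1/83 + 25316/(-219) = -30980*83 + 25316*(-1/219) = -2571340 - 25316/219 = -563148776/219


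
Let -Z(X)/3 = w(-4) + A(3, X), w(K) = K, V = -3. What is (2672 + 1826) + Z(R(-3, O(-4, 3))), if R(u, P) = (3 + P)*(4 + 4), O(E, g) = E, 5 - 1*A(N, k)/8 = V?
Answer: 4318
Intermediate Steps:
A(N, k) = 64 (A(N, k) = 40 - 8*(-3) = 40 + 24 = 64)
R(u, P) = 24 + 8*P (R(u, P) = (3 + P)*8 = 24 + 8*P)
Z(X) = -180 (Z(X) = -3*(-4 + 64) = -3*60 = -180)
(2672 + 1826) + Z(R(-3, O(-4, 3))) = (2672 + 1826) - 180 = 4498 - 180 = 4318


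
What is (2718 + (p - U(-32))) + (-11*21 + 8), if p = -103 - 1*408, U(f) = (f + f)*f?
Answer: -64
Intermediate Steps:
U(f) = 2*f**2 (U(f) = (2*f)*f = 2*f**2)
p = -511 (p = -103 - 408 = -511)
(2718 + (p - U(-32))) + (-11*21 + 8) = (2718 + (-511 - 2*(-32)**2)) + (-11*21 + 8) = (2718 + (-511 - 2*1024)) + (-231 + 8) = (2718 + (-511 - 1*2048)) - 223 = (2718 + (-511 - 2048)) - 223 = (2718 - 2559) - 223 = 159 - 223 = -64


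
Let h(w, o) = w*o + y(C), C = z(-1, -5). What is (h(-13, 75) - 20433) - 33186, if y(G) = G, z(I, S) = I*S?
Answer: -54589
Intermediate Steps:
C = 5 (C = -1*(-5) = 5)
h(w, o) = 5 + o*w (h(w, o) = w*o + 5 = o*w + 5 = 5 + o*w)
(h(-13, 75) - 20433) - 33186 = ((5 + 75*(-13)) - 20433) - 33186 = ((5 - 975) - 20433) - 33186 = (-970 - 20433) - 33186 = -21403 - 33186 = -54589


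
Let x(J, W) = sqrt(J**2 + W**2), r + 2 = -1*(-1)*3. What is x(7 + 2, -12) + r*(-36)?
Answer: -21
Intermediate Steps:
r = 1 (r = -2 - 1*(-1)*3 = -2 + 1*3 = -2 + 3 = 1)
x(7 + 2, -12) + r*(-36) = sqrt((7 + 2)**2 + (-12)**2) + 1*(-36) = sqrt(9**2 + 144) - 36 = sqrt(81 + 144) - 36 = sqrt(225) - 36 = 15 - 36 = -21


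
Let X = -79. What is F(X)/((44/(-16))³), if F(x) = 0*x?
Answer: 0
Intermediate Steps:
F(x) = 0
F(X)/((44/(-16))³) = 0/((44/(-16))³) = 0/((44*(-1/16))³) = 0/((-11/4)³) = 0/(-1331/64) = 0*(-64/1331) = 0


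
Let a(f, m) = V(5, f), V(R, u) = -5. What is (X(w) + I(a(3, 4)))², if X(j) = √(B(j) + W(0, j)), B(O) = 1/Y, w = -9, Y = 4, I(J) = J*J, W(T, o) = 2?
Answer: 2809/4 ≈ 702.25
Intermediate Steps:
a(f, m) = -5
I(J) = J²
B(O) = ¼ (B(O) = 1/4 = ¼)
X(j) = 3/2 (X(j) = √(¼ + 2) = √(9/4) = 3/2)
(X(w) + I(a(3, 4)))² = (3/2 + (-5)²)² = (3/2 + 25)² = (53/2)² = 2809/4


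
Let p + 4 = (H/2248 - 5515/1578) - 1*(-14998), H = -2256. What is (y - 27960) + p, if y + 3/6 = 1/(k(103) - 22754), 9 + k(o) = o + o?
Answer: -21623043308879/1667029971 ≈ -12971.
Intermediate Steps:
k(o) = -9 + 2*o (k(o) = -9 + (o + o) = -9 + 2*o)
y = -22559/45114 (y = -1/2 + 1/((-9 + 2*103) - 22754) = -1/2 + 1/((-9 + 206) - 22754) = -1/2 + 1/(197 - 22754) = -1/2 + 1/(-22557) = -1/2 - 1/22557 = -22559/45114 ≈ -0.50004)
p = 6646614781/443418 (p = -4 + ((-2256/2248 - 5515/1578) - 1*(-14998)) = -4 + ((-2256*1/2248 - 5515*1/1578) + 14998) = -4 + ((-282/281 - 5515/1578) + 14998) = -4 + (-1994711/443418 + 14998) = -4 + 6648388453/443418 = 6646614781/443418 ≈ 14990.)
(y - 27960) + p = (-22559/45114 - 27960) + 6646614781/443418 = -1261409999/45114 + 6646614781/443418 = -21623043308879/1667029971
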